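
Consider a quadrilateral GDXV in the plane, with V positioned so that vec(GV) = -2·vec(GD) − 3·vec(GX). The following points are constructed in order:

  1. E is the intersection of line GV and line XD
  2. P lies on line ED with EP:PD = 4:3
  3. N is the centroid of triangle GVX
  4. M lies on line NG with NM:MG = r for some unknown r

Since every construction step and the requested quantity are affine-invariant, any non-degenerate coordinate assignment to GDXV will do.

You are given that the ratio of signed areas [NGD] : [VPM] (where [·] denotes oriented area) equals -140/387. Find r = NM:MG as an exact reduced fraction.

Choose coordinates G = (0, 0), D = (1, 0), X = (0, 1), V = (-2, -3).
1. E is the intersection of line GV and line XD ⇒ E = (2/5, 3/5)
2. P lies on line ED with EP:PD = 4:3 ⇒ P = (26/35, 9/35)
3. N is the centroid of triangle GVX ⇒ N = (-2/3, -2/3)
4. With NM:MG = r, write λ = r/(r+1) so M = N + λ·(G−N); M is affine-linear in λ
Every point depending on M is an affine combination of M and λ-independent points, so each such coordinate is linear in λ; the λ² term in each signed area is a multiple of (G−N)×(G−N) = 0, so 2·[NGD] and 2·[VPM] are each linear in λ. Evaluating at λ=0 and λ=1:
  2·[NGD] = -2/3,   2·[VPM] = -12/35·λ + 72/35
So [NGD]:[VPM] = (-2/3) / (-12/35·λ + 72/35). Setting this equal to -140/387:
  -2/3 = -140/387·(-12/35·λ + 72/35)  ⇒  λ = 5/8
Then r = λ/(1−λ) = (5/8)/(3/8) = 5/3. Check: with r = 5/3, M = (-1/4, -1/4) and [NGD]:[VPM] = -140/387 as required.

r = 5/3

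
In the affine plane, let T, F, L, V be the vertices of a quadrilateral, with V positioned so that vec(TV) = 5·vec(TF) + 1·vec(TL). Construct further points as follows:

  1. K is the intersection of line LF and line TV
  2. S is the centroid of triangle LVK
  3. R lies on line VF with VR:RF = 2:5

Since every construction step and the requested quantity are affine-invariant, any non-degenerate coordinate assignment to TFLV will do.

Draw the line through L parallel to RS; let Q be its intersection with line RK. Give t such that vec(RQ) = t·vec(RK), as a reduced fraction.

Set T = (0, 0), F = (1, 0), L = (0, 1), V = (5, 1); any affine frame gives the same invariant.
1. K is the intersection of line LF and line TV ⇒ K = (5/6, 1/6)
2. S is the centroid of triangle LVK ⇒ S = (35/18, 13/18)
3. R lies on line VF with VR:RF = 2:5 ⇒ R = (27/7, 5/7)
through L parallel to RS: direction (-241/126, 1/126); meets RK at Q = (6025/1134, 1109/1134)
Q = R + t·(K−R) with t = -13/27

t = -13/27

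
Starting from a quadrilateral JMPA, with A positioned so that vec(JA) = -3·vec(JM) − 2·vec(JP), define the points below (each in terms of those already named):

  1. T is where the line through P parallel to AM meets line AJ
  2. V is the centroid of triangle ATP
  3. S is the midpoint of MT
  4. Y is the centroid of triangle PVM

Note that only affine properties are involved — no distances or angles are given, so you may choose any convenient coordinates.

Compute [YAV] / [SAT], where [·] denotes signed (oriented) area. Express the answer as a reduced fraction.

Assign J = (0, 0), M = (1, 0), P = (0, 1), A = (-3, -2) — the answer is frame-independent, so this choice is without loss of generality.
1. T is where the line through P parallel to AM meets line AJ ⇒ T = (6, 4)
2. V is the centroid of triangle ATP ⇒ V = (1, 1)
3. S is the midpoint of MT ⇒ S = (7/2, 2)
4. Y is the centroid of triangle PVM ⇒ Y = (2/3, 2/3)
2·[YAV] = -1/3, 2·[SAT] = -3
[YAV]:[SAT] = -1/3:-3 = 1/9

[YAV]:[SAT] = 1/9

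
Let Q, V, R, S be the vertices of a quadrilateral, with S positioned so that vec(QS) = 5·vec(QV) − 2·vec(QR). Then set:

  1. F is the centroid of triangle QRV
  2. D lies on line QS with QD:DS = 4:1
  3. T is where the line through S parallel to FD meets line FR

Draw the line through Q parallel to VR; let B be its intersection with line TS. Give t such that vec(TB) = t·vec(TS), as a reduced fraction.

Work in coordinates with Q = (0, 0), V = (1, 0), R = (0, 1), S = (5, -2).
1. F is the centroid of triangle QRV ⇒ F = (1/3, 1/3)
2. D lies on line QS with QD:DS = 4:1 ⇒ D = (4, -8/5)
3. T is where the line through S parallel to FD meets line FR ⇒ T = (20/81, 41/81)
through Q parallel to VR: direction (-1, 1); meets TS at B = (-35/26, 35/26)
B = T + t·(S−T) with t = -61/182

t = -61/182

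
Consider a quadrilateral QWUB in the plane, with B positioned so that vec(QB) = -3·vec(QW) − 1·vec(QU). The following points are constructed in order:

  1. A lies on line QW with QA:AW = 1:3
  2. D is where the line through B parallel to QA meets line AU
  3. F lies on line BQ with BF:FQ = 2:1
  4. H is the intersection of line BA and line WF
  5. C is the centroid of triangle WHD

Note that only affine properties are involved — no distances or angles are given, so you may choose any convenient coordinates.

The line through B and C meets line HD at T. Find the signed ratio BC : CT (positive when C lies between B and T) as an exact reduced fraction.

Choose coordinates Q = (0, 0), W = (1, 0), U = (0, 1), B = (-3, -1).
1. A lies on line QW with QA:AW = 1:3 ⇒ A = (1/4, 0)
2. D is where the line through B parallel to QA meets line AU ⇒ D = (1/2, -1)
3. F lies on line BQ with BF:FQ = 2:1 ⇒ F = (-1, -1/3)
4. H is the intersection of line BA and line WF ⇒ H = (-7/11, -3/11)
5. C is the centroid of triangle WHD ⇒ C = (19/66, -14/33)
line BC meets HD at T = (-557/2211, -1147/2211)
C = B + t·(T−B) with t = 67/56, so BC:CT = 67/56:-11/56

BC:CT = -67/11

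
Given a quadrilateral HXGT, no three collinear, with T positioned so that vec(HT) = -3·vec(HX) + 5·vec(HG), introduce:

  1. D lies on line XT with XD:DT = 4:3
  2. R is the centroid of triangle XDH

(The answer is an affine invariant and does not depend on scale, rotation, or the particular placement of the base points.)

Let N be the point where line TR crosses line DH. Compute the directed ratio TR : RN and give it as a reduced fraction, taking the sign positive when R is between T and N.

Assign H = (0, 0), X = (1, 0), G = (0, 1), T = (-3, 5) — the answer is frame-independent, so this choice is without loss of generality.
1. D lies on line XT with XD:DT = 4:3 ⇒ D = (-9/7, 20/7)
2. R is the centroid of triangle XDH ⇒ R = (-2/21, 20/21)
line TR meets DH at N = (-90/91, 200/91)
R = T + t·(N−T) with t = 13/9, so TR:RN = 13/9:-4/9

TR:RN = -13/4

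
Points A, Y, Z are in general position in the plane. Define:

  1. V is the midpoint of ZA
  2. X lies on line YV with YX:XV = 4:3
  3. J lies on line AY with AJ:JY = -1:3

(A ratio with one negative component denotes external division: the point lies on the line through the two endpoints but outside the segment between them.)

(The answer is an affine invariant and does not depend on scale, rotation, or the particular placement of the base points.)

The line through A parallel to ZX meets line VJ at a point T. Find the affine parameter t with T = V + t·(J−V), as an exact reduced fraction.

t = 3/8

Choose coordinates A = (0, 0), Y = (1, 0), Z = (0, 1).
1. V is the midpoint of ZA ⇒ V = (0, 1/2)
2. X lies on line YV with YX:XV = 4:3 ⇒ X = (3/7, 2/7)
3. J lies on line AY with AJ:JY = -1:3 ⇒ J = (-1/2, 0)
through A parallel to ZX: direction (3/7, -5/7); meets VJ at T = (-3/16, 5/16)
T = V + t·(J−V) with t = 3/8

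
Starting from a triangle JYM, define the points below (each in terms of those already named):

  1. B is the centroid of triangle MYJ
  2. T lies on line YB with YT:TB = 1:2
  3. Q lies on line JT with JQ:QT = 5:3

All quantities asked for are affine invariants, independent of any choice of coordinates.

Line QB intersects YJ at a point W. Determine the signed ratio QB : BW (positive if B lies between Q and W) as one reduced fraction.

Choose coordinates J = (0, 0), Y = (1, 0), M = (0, 1).
1. B is the centroid of triangle MYJ ⇒ B = (1/3, 1/3)
2. T lies on line YB with YT:TB = 1:2 ⇒ T = (7/9, 1/9)
3. Q lies on line JT with JQ:QT = 5:3 ⇒ Q = (35/72, 5/72)
line QB meets YJ at W = (10/19, 0)
B = Q + t·(W−Q) with t = -19/5, so QB:BW = -19/5:24/5

QB:BW = -19/24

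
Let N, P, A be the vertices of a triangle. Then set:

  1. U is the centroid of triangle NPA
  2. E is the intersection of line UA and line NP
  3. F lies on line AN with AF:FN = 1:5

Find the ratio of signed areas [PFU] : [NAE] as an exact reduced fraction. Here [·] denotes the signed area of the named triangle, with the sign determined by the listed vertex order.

[PFU]:[NAE] = -4/9

Set N = (0, 0), P = (1, 0), A = (0, 1); any affine frame gives the same invariant.
1. U is the centroid of triangle NPA ⇒ U = (1/3, 1/3)
2. E is the intersection of line UA and line NP ⇒ E = (1/2, 0)
3. F lies on line AN with AF:FN = 1:5 ⇒ F = (0, 5/6)
2·[PFU] = 2/9, 2·[NAE] = -1/2
[PFU]:[NAE] = 2/9:-1/2 = -4/9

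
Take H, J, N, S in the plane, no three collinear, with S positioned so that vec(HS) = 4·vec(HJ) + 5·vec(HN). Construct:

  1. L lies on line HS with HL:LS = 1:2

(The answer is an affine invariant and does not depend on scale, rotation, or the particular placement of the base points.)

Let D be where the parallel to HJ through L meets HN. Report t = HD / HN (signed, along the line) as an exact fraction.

Set H = (0, 0), J = (1, 0), N = (0, 1), S = (4, 5); any affine frame gives the same invariant.
1. L lies on line HS with HL:LS = 1:2 ⇒ L = (4/3, 5/3)
through L parallel to HJ: direction (1, 0); meets HN at D = (0, 5/3)
D = H + t·(N−H) with t = 5/3

t = 5/3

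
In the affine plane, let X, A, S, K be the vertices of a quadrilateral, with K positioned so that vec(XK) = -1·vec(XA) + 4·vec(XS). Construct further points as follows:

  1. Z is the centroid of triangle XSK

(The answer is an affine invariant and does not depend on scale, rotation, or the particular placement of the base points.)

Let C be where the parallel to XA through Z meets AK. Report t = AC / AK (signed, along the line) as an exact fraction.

Set X = (0, 0), A = (1, 0), S = (0, 1), K = (-1, 4); any affine frame gives the same invariant.
1. Z is the centroid of triangle XSK ⇒ Z = (-1/3, 5/3)
through Z parallel to XA: direction (1, 0); meets AK at C = (1/6, 5/3)
C = A + t·(K−A) with t = 5/12

t = 5/12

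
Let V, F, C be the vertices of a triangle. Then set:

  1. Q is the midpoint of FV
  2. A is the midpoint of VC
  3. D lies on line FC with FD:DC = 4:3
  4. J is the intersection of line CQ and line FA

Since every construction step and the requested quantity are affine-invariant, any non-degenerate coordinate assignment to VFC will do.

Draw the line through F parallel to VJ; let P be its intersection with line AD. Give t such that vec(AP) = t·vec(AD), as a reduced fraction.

Choose coordinates V = (0, 0), F = (1, 0), C = (0, 1).
1. Q is the midpoint of FV ⇒ Q = (1/2, 0)
2. A is the midpoint of VC ⇒ A = (0, 1/2)
3. D lies on line FC with FD:DC = 4:3 ⇒ D = (3/7, 4/7)
4. J is the intersection of line CQ and line FA ⇒ J = (1/3, 1/3)
through F parallel to VJ: direction (1/3, 1/3); meets AD at P = (9/5, 4/5)
P = A + t·(D−A) with t = 21/5

t = 21/5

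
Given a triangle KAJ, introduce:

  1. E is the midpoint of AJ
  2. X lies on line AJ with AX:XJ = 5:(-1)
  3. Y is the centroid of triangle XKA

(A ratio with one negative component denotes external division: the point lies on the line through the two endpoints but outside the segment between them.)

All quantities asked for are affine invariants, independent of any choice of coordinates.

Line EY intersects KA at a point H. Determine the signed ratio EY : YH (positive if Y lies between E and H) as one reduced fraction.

EY:YH = 1/5

Set K = (0, 0), A = (1, 0), J = (0, 1); any affine frame gives the same invariant.
1. E is the midpoint of AJ ⇒ E = (1/2, 1/2)
2. X lies on line AJ with AX:XJ = 5:(-1) ⇒ X = (-1/4, 5/4)
3. Y is the centroid of triangle XKA ⇒ Y = (1/4, 5/12)
line EY meets KA at H = (-1, 0)
Y = E + t·(H−E) with t = 1/6, so EY:YH = 1/6:5/6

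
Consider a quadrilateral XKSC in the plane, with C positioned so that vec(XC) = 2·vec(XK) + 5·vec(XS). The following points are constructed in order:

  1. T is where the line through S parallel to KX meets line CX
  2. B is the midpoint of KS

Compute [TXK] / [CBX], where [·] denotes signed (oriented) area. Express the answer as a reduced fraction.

Set X = (0, 0), K = (1, 0), S = (0, 1), C = (2, 5); any affine frame gives the same invariant.
1. T is where the line through S parallel to KX meets line CX ⇒ T = (2/5, 1)
2. B is the midpoint of KS ⇒ B = (1/2, 1/2)
2·[TXK] = 1, 2·[CBX] = -3/2
[TXK]:[CBX] = 1:-3/2 = -2/3

[TXK]:[CBX] = -2/3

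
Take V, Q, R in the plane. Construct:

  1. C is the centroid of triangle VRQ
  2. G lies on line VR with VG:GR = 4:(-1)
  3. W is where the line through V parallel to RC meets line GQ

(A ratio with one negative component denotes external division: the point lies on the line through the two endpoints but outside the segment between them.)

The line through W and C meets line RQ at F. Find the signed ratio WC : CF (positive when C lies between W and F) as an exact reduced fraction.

WC:CF = -4

Set V = (0, 0), Q = (1, 0), R = (0, 1); any affine frame gives the same invariant.
1. C is the centroid of triangle VRQ ⇒ C = (1/3, 1/3)
2. G lies on line VR with VG:GR = 4:(-1) ⇒ G = (0, 4/3)
3. W is where the line through V parallel to RC meets line GQ ⇒ W = (-2, 4)
line WC meets RQ at F = (-1/4, 5/4)
C = W + t·(F−W) with t = 4/3, so WC:CF = 4/3:-1/3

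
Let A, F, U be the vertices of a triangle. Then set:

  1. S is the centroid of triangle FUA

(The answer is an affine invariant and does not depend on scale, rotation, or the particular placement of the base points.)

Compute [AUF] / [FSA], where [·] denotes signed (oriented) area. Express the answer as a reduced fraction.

[AUF]:[FSA] = -3

Choose coordinates A = (0, 0), F = (1, 0), U = (0, 1).
1. S is the centroid of triangle FUA ⇒ S = (1/3, 1/3)
2·[AUF] = -1, 2·[FSA] = 1/3
[AUF]:[FSA] = -1:1/3 = -3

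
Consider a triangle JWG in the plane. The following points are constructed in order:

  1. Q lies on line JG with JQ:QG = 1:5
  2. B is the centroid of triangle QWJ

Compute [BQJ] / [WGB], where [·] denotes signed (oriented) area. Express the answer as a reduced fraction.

Set J = (0, 0), W = (1, 0), G = (0, 1); any affine frame gives the same invariant.
1. Q lies on line JG with JQ:QG = 1:5 ⇒ Q = (0, 1/6)
2. B is the centroid of triangle QWJ ⇒ B = (1/3, 1/18)
2·[BQJ] = 1/18, 2·[WGB] = 11/18
[BQJ]:[WGB] = 1/18:11/18 = 1/11

[BQJ]:[WGB] = 1/11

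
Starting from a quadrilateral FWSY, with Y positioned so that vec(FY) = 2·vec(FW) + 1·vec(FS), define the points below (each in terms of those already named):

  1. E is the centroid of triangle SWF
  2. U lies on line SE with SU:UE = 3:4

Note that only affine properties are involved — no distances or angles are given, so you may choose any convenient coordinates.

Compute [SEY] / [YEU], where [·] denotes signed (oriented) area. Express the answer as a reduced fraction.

[SEY]:[YEU] = -7/4

Choose coordinates F = (0, 0), W = (1, 0), S = (0, 1), Y = (2, 1).
1. E is the centroid of triangle SWF ⇒ E = (1/3, 1/3)
2. U lies on line SE with SU:UE = 3:4 ⇒ U = (1/7, 5/7)
2·[SEY] = 4/3, 2·[YEU] = -16/21
[SEY]:[YEU] = 4/3:-16/21 = -7/4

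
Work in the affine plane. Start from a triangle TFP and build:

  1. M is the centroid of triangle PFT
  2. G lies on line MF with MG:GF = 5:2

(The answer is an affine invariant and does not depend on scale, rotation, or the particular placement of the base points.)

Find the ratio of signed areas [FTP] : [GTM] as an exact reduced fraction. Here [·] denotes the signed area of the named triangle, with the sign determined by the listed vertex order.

Assign T = (0, 0), F = (1, 0), P = (0, 1) — the answer is frame-independent, so this choice is without loss of generality.
1. M is the centroid of triangle PFT ⇒ M = (1/3, 1/3)
2. G lies on line MF with MG:GF = 5:2 ⇒ G = (17/21, 2/21)
2·[FTP] = -1, 2·[GTM] = -5/21
[FTP]:[GTM] = -1:-5/21 = 21/5

[FTP]:[GTM] = 21/5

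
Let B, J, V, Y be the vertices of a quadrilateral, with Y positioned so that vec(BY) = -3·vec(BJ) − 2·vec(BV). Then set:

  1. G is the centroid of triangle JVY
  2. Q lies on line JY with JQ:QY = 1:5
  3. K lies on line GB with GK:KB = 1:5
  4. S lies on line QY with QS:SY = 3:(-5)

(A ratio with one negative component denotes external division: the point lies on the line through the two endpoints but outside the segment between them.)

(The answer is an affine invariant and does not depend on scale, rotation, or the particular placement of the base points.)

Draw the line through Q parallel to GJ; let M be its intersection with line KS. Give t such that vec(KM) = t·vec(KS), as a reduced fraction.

t = -7/38

Set B = (0, 0), J = (1, 0), V = (0, 1), Y = (-3, -2); any affine frame gives the same invariant.
1. G is the centroid of triangle JVY ⇒ G = (-2/3, -1/3)
2. Q lies on line JY with JQ:QY = 1:5 ⇒ Q = (1/3, -1/3)
3. K lies on line GB with GK:KB = 1:5 ⇒ K = (-5/9, -5/18)
4. S lies on line QY with QS:SY = 3:(-5) ⇒ S = (16/3, 13/6)
through Q parallel to GJ: direction (5/3, 1/3); meets KS at M = (-187/114, -83/114)
M = K + t·(S−K) with t = -7/38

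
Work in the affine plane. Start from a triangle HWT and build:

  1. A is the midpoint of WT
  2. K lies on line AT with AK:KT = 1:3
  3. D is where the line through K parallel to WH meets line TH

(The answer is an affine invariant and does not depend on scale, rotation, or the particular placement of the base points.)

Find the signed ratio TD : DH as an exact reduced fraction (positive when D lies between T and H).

TD:DH = 3/5

Choose coordinates H = (0, 0), W = (1, 0), T = (0, 1).
1. A is the midpoint of WT ⇒ A = (1/2, 1/2)
2. K lies on line AT with AK:KT = 1:3 ⇒ K = (3/8, 5/8)
3. D is where the line through K parallel to WH meets line TH ⇒ D = (0, 5/8)
D = T + t·(H−T) with t = 3/8, so TD:DH = t:(1−t) = 3/8:5/8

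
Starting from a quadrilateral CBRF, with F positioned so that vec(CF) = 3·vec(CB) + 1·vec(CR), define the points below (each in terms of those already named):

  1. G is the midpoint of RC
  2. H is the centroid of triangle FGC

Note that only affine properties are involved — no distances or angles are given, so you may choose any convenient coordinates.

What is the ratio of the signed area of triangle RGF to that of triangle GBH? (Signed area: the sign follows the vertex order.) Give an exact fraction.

Set C = (0, 0), B = (1, 0), R = (0, 1), F = (3, 1); any affine frame gives the same invariant.
1. G is the midpoint of RC ⇒ G = (0, 1/2)
2. H is the centroid of triangle FGC ⇒ H = (1, 1/2)
2·[RGF] = 3/2, 2·[GBH] = 1/2
[RGF]:[GBH] = 3/2:1/2 = 3

[RGF]:[GBH] = 3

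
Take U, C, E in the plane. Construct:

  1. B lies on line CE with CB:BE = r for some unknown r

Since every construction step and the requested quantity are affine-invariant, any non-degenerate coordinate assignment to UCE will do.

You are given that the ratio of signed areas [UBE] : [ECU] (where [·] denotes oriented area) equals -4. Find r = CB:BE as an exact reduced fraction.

r = -3/4

Set U = (0, 0), C = (1, 0), E = (0, 1); any affine frame gives the same invariant.
1. With CB:BE = r, write λ = r/(r+1) so B = C + λ·(E−C); B is affine-linear in λ
Every point depending on B is an affine combination of B and λ-independent points, so each such coordinate is linear in λ; the λ² term in each signed area is a multiple of (E−C)×(E−C) = 0, so 2·[UBE] and 2·[ECU] are each linear in λ. Evaluating at λ=0 and λ=1:
  2·[UBE] = −λ + 1,   2·[ECU] = -1
So [UBE]:[ECU] = (−λ + 1) / (-1). Setting this equal to -4:
  −λ + 1 = -4·(-1)  ⇒  λ = -3
Then r = λ/(1−λ) = (-3)/(4) = -3/4. Check: with r = -3/4, B = (4, -3) and [UBE]:[ECU] = -4 as required.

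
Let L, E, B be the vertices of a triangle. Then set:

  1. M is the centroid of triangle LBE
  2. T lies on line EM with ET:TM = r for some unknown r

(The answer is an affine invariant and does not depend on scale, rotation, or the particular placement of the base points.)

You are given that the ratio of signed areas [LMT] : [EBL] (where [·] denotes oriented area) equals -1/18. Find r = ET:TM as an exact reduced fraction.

r = 5

Assign L = (0, 0), E = (1, 0), B = (0, 1) — the answer is frame-independent, so this choice is without loss of generality.
1. M is the centroid of triangle LBE ⇒ M = (1/3, 1/3)
2. With ET:TM = r, write λ = r/(r+1) so T = E + λ·(M−E); T is affine-linear in λ
Every point depending on T is an affine combination of T and λ-independent points, so each such coordinate is linear in λ; the λ² term in each signed area is a multiple of (M−E)×(M−E) = 0, so 2·[LMT] and 2·[EBL] are each linear in λ. Evaluating at λ=0 and λ=1:
  2·[LMT] = 1/3·λ − 1/3,   2·[EBL] = 1
So [LMT]:[EBL] = (1/3·λ − 1/3) / (1). Setting this equal to -1/18:
  1/3·λ − 1/3 = -1/18·(1)  ⇒  λ = 5/6
Then r = λ/(1−λ) = (5/6)/(1/6) = 5. Check: with r = 5, T = (4/9, 5/18) and [LMT]:[EBL] = -1/18 as required.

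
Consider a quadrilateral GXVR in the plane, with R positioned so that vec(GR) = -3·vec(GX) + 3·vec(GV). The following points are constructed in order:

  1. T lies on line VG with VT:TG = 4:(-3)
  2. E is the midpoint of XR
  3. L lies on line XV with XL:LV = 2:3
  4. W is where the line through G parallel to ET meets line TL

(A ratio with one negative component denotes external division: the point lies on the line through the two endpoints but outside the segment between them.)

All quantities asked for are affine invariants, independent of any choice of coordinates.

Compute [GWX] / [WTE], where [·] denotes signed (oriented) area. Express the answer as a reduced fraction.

Choose coordinates G = (0, 0), X = (1, 0), V = (0, 1), R = (-3, 3).
1. T lies on line VG with VT:TG = 4:(-3) ⇒ T = (0, -3)
2. E is the midpoint of XR ⇒ E = (-1, 3/2)
3. L lies on line XV with XL:LV = 2:3 ⇒ L = (3/5, 2/5)
4. W is where the line through G parallel to ET meets line TL ⇒ W = (18/61, -81/61)
2·[GWX] = 81/61, 2·[WTE] = -3
[GWX]:[WTE] = 81/61:-3 = -27/61

[GWX]:[WTE] = -27/61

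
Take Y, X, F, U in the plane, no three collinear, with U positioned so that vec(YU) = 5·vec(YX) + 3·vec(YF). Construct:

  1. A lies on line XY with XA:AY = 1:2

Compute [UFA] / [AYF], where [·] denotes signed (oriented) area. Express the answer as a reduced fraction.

[UFA]:[AYF] = -19/2

Work in coordinates with Y = (0, 0), X = (1, 0), F = (0, 1), U = (5, 3).
1. A lies on line XY with XA:AY = 1:2 ⇒ A = (2/3, 0)
2·[UFA] = 19/3, 2·[AYF] = -2/3
[UFA]:[AYF] = 19/3:-2/3 = -19/2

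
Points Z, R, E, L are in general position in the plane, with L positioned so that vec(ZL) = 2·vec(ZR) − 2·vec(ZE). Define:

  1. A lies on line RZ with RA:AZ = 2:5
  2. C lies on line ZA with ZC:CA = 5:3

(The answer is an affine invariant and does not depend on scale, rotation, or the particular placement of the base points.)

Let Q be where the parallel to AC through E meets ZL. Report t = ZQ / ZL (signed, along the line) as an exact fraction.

t = -1/2

Work in coordinates with Z = (0, 0), R = (1, 0), E = (0, 1), L = (2, -2).
1. A lies on line RZ with RA:AZ = 2:5 ⇒ A = (5/7, 0)
2. C lies on line ZA with ZC:CA = 5:3 ⇒ C = (25/56, 0)
through E parallel to AC: direction (-15/56, 0); meets ZL at Q = (-1, 1)
Q = Z + t·(L−Z) with t = -1/2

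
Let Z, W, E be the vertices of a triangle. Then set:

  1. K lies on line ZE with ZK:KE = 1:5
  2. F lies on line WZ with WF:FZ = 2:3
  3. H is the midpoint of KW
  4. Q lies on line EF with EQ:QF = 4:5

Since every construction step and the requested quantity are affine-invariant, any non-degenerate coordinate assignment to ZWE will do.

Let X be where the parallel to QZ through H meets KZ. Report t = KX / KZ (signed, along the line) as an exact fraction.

t = 27/4

Choose coordinates Z = (0, 0), W = (1, 0), E = (0, 1).
1. K lies on line ZE with ZK:KE = 1:5 ⇒ K = (0, 1/6)
2. F lies on line WZ with WF:FZ = 2:3 ⇒ F = (3/5, 0)
3. H is the midpoint of KW ⇒ H = (1/2, 1/12)
4. Q lies on line EF with EQ:QF = 4:5 ⇒ Q = (4/15, 5/9)
through H parallel to QZ: direction (-4/15, -5/9); meets KZ at X = (0, -23/24)
X = K + t·(Z−K) with t = 27/4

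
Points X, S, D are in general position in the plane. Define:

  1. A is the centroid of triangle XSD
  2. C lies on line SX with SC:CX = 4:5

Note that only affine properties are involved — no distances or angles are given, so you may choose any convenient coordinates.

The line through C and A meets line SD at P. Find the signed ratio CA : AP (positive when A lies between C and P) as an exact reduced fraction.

Work in coordinates with X = (0, 0), S = (1, 0), D = (0, 1).
1. A is the centroid of triangle XSD ⇒ A = (1/3, 1/3)
2. C lies on line SX with SC:CX = 4:5 ⇒ C = (5/9, 0)
line CA meets SD at P = (-1/3, 4/3)
A = C + t·(P−C) with t = 1/4, so CA:AP = 1/4:3/4

CA:AP = 1/3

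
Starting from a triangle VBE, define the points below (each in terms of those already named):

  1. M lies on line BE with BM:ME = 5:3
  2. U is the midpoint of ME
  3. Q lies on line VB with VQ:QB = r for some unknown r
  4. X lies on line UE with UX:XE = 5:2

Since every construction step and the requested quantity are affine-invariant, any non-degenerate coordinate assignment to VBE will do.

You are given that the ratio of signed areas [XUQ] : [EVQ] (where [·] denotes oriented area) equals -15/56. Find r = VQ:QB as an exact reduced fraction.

r = 1/2

Choose coordinates V = (0, 0), B = (1, 0), E = (0, 1).
1. M lies on line BE with BM:ME = 5:3 ⇒ M = (3/8, 5/8)
2. U is the midpoint of ME ⇒ U = (3/16, 13/16)
3. With VQ:QB = r, write λ = r/(r+1) so Q = V + λ·(B−V); Q is affine-linear in λ
4. X lies on line UE with UX:XE = 5:2 ⇒ X = (3/56, 53/56)
Every point depending on Q is an affine combination of Q and λ-independent points, so each such coordinate is linear in λ; the λ² term in each signed area is a multiple of (B−V)×(B−V) = 0, so 2·[XUQ] and 2·[EVQ] are each linear in λ. Evaluating at λ=0 and λ=1:
  2·[XUQ] = 15/112·λ − 15/112,   2·[EVQ] = λ
So [XUQ]:[EVQ] = (15/112·λ − 15/112) / (λ). Setting this equal to -15/56:
  15/112·λ − 15/112 = -15/56·(λ)  ⇒  λ = 1/3
Then r = λ/(1−λ) = (1/3)/(2/3) = 1/2. Check: with r = 1/2, Q = (1/3, 0) and [XUQ]:[EVQ] = -15/56 as required.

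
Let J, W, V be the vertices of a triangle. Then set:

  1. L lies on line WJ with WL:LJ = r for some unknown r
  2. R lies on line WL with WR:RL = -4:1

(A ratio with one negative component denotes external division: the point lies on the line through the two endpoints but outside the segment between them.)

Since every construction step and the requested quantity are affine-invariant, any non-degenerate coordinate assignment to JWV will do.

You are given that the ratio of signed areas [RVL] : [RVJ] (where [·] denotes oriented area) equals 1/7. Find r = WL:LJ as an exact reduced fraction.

Choose coordinates J = (0, 0), W = (1, 0), V = (0, 1).
1. With WL:LJ = r, write λ = r/(r+1) so L = W + λ·(J−W); L is affine-linear in λ
2. R lies on line WL with WR:RL = -4:1 ⇒ R is an affine combination of earlier points and hence also affine-linear in λ
Every point depending on L is an affine combination of L and λ-independent points, so each such coordinate is linear in λ; the λ² term in each signed area is a multiple of (J−W)×(J−W) = 0, so 2·[RVL] and 2·[RVJ] are each linear in λ. Evaluating at λ=0 and λ=1:
  2·[RVL] = -1/3·λ,   2·[RVJ] = -4/3·λ + 1
So [RVL]:[RVJ] = (-1/3·λ) / (-4/3·λ + 1). Setting this equal to 1/7:
  -1/3·λ = 1/7·(-4/3·λ + 1)  ⇒  λ = -1
Then r = λ/(1−λ) = (-1)/(2) = -1/2. Check: with r = -1/2, L = (2, 0) and [RVL]:[RVJ] = 1/7 as required.

r = -1/2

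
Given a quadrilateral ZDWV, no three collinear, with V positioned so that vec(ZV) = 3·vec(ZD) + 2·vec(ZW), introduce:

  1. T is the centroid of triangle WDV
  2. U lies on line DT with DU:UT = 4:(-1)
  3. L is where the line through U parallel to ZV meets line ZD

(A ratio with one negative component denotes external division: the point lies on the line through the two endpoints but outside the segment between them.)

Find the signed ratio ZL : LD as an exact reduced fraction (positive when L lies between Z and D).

ZL:LD = -5/14

Choose coordinates Z = (0, 0), D = (1, 0), W = (0, 1), V = (3, 2).
1. T is the centroid of triangle WDV ⇒ T = (4/3, 1)
2. U lies on line DT with DU:UT = 4:(-1) ⇒ U = (13/9, 4/3)
3. L is where the line through U parallel to ZV meets line ZD ⇒ L = (-5/9, 0)
L = Z + t·(D−Z) with t = -5/9, so ZL:LD = t:(1−t) = -5/9:14/9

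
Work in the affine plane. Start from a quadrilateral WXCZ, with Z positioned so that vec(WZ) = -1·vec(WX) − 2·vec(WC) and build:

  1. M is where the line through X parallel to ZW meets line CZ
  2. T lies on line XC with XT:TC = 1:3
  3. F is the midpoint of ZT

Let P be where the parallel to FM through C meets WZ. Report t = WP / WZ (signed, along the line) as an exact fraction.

t = 23/11

Work in coordinates with W = (0, 0), X = (1, 0), C = (0, 1), Z = (-1, -2).
1. M is where the line through X parallel to ZW meets line CZ ⇒ M = (-3, -8)
2. T lies on line XC with XT:TC = 1:3 ⇒ T = (3/4, 1/4)
3. F is the midpoint of ZT ⇒ F = (-1/8, -7/8)
through C parallel to FM: direction (-23/8, -57/8); meets WZ at P = (-23/11, -46/11)
P = W + t·(Z−W) with t = 23/11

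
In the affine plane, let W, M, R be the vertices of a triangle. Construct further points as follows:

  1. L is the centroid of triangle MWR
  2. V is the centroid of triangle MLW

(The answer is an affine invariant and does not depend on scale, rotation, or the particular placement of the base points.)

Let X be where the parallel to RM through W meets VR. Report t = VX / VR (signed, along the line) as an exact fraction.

Assign W = (0, 0), M = (1, 0), R = (0, 1) — the answer is frame-independent, so this choice is without loss of generality.
1. L is the centroid of triangle MWR ⇒ L = (1/3, 1/3)
2. V is the centroid of triangle MLW ⇒ V = (4/9, 1/9)
through W parallel to RM: direction (1, -1); meets VR at X = (1, -1)
X = V + t·(R−V) with t = -5/4

t = -5/4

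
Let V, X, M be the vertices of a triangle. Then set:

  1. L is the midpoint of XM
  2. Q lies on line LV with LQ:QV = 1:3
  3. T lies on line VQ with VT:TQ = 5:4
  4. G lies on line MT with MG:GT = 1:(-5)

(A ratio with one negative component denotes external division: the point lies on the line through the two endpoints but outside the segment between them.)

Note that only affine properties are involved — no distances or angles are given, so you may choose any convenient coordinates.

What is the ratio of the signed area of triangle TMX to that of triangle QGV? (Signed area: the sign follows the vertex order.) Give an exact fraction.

[TMX]:[QGV] = -56/45

Set V = (0, 0), X = (1, 0), M = (0, 1); any affine frame gives the same invariant.
1. L is the midpoint of XM ⇒ L = (1/2, 1/2)
2. Q lies on line LV with LQ:QV = 1:3 ⇒ Q = (3/8, 3/8)
3. T lies on line VQ with VT:TQ = 5:4 ⇒ T = (5/24, 5/24)
4. G lies on line MT with MG:GT = 1:(-5) ⇒ G = (-5/96, 115/96)
2·[TMX] = -7/12, 2·[QGV] = 15/32
[TMX]:[QGV] = -7/12:15/32 = -56/45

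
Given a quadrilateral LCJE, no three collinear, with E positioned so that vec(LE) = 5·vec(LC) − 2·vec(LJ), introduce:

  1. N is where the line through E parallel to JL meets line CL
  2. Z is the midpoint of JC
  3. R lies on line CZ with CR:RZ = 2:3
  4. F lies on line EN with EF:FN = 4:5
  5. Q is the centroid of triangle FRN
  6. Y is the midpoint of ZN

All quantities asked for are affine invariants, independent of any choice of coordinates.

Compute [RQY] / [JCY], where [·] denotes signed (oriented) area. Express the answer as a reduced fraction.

[RQY]:[JCY] = 101/180

Assign L = (0, 0), C = (1, 0), J = (0, 1), E = (5, -2) — the answer is frame-independent, so this choice is without loss of generality.
1. N is where the line through E parallel to JL meets line CL ⇒ N = (5, 0)
2. Z is the midpoint of JC ⇒ Z = (1/2, 1/2)
3. R lies on line CZ with CR:RZ = 2:3 ⇒ R = (4/5, 1/5)
4. F lies on line EN with EF:FN = 4:5 ⇒ F = (5, -10/9)
5. Q is the centroid of triangle FRN ⇒ Q = (18/5, -41/135)
6. Y is the midpoint of ZN ⇒ Y = (11/4, 1/4)
2·[RQY] = 101/90, 2·[JCY] = 2
[RQY]:[JCY] = 101/90:2 = 101/180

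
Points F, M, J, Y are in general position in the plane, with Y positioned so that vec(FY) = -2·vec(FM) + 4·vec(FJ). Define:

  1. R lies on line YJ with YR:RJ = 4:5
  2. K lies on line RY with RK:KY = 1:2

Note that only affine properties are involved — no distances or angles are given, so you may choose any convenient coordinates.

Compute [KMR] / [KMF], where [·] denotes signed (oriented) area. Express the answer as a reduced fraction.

Assign F = (0, 0), M = (1, 0), J = (0, 1), Y = (-2, 4) — the answer is frame-independent, so this choice is without loss of generality.
1. R lies on line YJ with YR:RJ = 4:5 ⇒ R = (-10/9, 8/3)
2. K lies on line RY with RK:KY = 1:2 ⇒ K = (-38/27, 28/9)
2·[KMR] = -4/27, 2·[KMF] = -28/9
[KMR]:[KMF] = -4/27:-28/9 = 1/21

[KMR]:[KMF] = 1/21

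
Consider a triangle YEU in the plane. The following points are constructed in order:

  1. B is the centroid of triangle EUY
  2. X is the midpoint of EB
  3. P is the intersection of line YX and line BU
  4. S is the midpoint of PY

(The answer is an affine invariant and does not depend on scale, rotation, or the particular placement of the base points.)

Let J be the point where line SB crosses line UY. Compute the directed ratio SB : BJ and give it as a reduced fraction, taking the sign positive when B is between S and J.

SB:BJ = -1/3

Choose coordinates Y = (0, 0), E = (1, 0), U = (0, 1).
1. B is the centroid of triangle EUY ⇒ B = (1/3, 1/3)
2. X is the midpoint of EB ⇒ X = (2/3, 1/6)
3. P is the intersection of line YX and line BU ⇒ P = (4/9, 1/9)
4. S is the midpoint of PY ⇒ S = (2/9, 1/18)
line SB meets UY at J = (0, -1/2)
B = S + t·(J−S) with t = -1/2, so SB:BJ = -1/2:3/2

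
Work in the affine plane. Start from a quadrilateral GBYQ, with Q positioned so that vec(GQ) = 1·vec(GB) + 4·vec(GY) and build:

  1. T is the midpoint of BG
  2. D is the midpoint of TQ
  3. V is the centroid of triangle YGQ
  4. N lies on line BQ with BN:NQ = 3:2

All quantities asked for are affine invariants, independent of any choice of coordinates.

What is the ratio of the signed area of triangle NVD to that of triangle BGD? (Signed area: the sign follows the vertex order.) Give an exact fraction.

Assign G = (0, 0), B = (1, 0), Y = (0, 1), Q = (1, 4) — the answer is frame-independent, so this choice is without loss of generality.
1. T is the midpoint of BG ⇒ T = (1/2, 0)
2. D is the midpoint of TQ ⇒ D = (3/4, 2)
3. V is the centroid of triangle YGQ ⇒ V = (1/3, 5/3)
4. N lies on line BQ with BN:NQ = 3:2 ⇒ N = (1, 12/5)
2·[NVD] = 1/12, 2·[BGD] = -2
[NVD]:[BGD] = 1/12:-2 = -1/24

[NVD]:[BGD] = -1/24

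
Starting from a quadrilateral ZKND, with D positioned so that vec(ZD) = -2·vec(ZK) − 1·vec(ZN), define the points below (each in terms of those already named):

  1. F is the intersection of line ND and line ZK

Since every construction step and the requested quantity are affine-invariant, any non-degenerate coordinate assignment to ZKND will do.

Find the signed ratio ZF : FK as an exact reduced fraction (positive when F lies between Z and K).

Assign Z = (0, 0), K = (1, 0), N = (0, 1), D = (-2, -1) — the answer is frame-independent, so this choice is without loss of generality.
1. F is the intersection of line ND and line ZK ⇒ F = (-1, 0)
F = Z + t·(K−Z) with t = -1, so ZF:FK = t:(1−t) = -1:2

ZF:FK = -1/2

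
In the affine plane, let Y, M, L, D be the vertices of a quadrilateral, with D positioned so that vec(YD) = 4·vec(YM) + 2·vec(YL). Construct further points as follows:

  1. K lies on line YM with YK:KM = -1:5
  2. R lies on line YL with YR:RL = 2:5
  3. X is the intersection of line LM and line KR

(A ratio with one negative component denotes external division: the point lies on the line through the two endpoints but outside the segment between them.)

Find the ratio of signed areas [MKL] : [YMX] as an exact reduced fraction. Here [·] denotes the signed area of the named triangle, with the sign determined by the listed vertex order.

[MKL]:[YMX] = -15/8

Work in coordinates with Y = (0, 0), M = (1, 0), L = (0, 1), D = (4, 2).
1. K lies on line YM with YK:KM = -1:5 ⇒ K = (-1/4, 0)
2. R lies on line YL with YR:RL = 2:5 ⇒ R = (0, 2/7)
3. X is the intersection of line LM and line KR ⇒ X = (1/3, 2/3)
2·[MKL] = -5/4, 2·[YMX] = 2/3
[MKL]:[YMX] = -5/4:2/3 = -15/8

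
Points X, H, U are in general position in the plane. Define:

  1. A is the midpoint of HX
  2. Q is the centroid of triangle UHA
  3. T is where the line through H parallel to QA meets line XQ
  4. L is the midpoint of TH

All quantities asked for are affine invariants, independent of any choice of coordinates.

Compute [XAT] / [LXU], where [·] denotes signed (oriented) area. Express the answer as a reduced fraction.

[XAT]:[LXU] = -1/3

Assign X = (0, 0), H = (1, 0), U = (0, 1) — the answer is frame-independent, so this choice is without loss of generality.
1. A is the midpoint of HX ⇒ A = (1/2, 0)
2. Q is the centroid of triangle UHA ⇒ Q = (1/2, 1/3)
3. T is where the line through H parallel to QA meets line XQ ⇒ T = (1, 2/3)
4. L is the midpoint of TH ⇒ L = (1, 1/3)
2·[XAT] = 1/3, 2·[LXU] = -1
[XAT]:[LXU] = 1/3:-1 = -1/3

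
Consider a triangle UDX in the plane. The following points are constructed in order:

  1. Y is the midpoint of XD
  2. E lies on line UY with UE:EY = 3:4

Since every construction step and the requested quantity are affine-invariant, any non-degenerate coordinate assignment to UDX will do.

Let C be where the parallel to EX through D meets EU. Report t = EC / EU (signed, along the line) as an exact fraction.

t = -8/3

Set U = (0, 0), D = (1, 0), X = (0, 1); any affine frame gives the same invariant.
1. Y is the midpoint of XD ⇒ Y = (1/2, 1/2)
2. E lies on line UY with UE:EY = 3:4 ⇒ E = (3/14, 3/14)
through D parallel to EX: direction (-3/14, 11/14); meets EU at C = (11/14, 11/14)
C = E + t·(U−E) with t = -8/3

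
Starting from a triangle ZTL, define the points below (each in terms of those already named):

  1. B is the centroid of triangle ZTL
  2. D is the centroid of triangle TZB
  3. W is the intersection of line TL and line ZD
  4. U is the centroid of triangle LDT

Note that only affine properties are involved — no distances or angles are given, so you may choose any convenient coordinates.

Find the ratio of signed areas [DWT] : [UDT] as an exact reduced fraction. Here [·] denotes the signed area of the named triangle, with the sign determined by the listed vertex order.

[DWT]:[UDT] = -3/5

Work in coordinates with Z = (0, 0), T = (1, 0), L = (0, 1).
1. B is the centroid of triangle ZTL ⇒ B = (1/3, 1/3)
2. D is the centroid of triangle TZB ⇒ D = (4/9, 1/9)
3. W is the intersection of line TL and line ZD ⇒ W = (4/5, 1/5)
4. U is the centroid of triangle LDT ⇒ U = (13/27, 10/27)
2·[DWT] = -4/45, 2·[UDT] = 4/27
[DWT]:[UDT] = -4/45:4/27 = -3/5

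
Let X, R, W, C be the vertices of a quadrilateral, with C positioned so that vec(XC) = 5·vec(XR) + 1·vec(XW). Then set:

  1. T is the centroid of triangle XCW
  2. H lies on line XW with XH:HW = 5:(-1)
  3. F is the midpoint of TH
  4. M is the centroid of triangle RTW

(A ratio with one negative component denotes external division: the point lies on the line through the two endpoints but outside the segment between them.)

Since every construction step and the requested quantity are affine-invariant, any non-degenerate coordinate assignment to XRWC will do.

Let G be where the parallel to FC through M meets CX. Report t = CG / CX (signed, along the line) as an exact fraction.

Set X = (0, 0), R = (1, 0), W = (0, 1), C = (5, 1); any affine frame gives the same invariant.
1. T is the centroid of triangle XCW ⇒ T = (5/3, 2/3)
2. H lies on line XW with XH:HW = 5:(-1) ⇒ H = (0, 5/4)
3. F is the midpoint of TH ⇒ F = (5/6, 23/24)
4. M is the centroid of triangle RTW ⇒ M = (8/9, 5/9)
through M parallel to FC: direction (25/6, 1/24); meets CX at G = (164/57, 164/285)
G = C + t·(X−C) with t = 121/285

t = 121/285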